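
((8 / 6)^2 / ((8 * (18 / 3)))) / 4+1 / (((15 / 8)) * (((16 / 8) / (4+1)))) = 145 / 108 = 1.34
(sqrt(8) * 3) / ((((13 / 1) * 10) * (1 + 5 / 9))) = 0.04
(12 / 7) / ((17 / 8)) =96 / 119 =0.81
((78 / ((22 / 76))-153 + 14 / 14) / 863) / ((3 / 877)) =1133084 / 28479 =39.79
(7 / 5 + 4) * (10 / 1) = 54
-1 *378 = -378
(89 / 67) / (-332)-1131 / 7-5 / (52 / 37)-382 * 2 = -940377491 / 1012102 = -929.13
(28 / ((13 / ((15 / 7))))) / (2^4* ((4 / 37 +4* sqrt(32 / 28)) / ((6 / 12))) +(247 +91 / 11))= 562520805 / 22713673606 - 39755760* sqrt(14) / 11356836803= 0.01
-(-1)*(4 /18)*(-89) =-178 /9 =-19.78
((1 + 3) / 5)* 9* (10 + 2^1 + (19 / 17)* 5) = 10764 / 85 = 126.64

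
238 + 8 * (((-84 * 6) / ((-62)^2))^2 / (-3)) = 219755662 / 923521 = 237.95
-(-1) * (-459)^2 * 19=4002939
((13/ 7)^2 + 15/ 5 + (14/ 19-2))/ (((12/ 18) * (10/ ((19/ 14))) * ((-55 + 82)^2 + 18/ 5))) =1207/ 837606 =0.00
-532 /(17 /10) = -312.94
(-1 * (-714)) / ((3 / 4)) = 952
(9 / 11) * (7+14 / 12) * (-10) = -735 / 11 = -66.82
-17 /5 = -3.40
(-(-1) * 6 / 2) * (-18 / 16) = -3.38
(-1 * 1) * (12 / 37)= -12 / 37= -0.32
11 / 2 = 5.50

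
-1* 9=-9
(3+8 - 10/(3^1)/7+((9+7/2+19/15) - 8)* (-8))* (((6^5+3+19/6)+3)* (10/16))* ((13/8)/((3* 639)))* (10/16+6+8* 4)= -33408514633/5889024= -5673.01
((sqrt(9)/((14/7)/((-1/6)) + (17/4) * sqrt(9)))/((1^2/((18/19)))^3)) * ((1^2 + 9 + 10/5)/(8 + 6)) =139968/48013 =2.92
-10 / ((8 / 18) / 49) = -2205 / 2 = -1102.50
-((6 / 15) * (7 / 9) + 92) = -4154 / 45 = -92.31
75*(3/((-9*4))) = -25/4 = -6.25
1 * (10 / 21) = 10 / 21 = 0.48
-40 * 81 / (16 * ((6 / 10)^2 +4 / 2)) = -10125 / 118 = -85.81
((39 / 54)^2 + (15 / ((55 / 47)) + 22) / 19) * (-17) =-2710021 / 67716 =-40.02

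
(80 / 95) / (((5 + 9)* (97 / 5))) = 40 / 12901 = 0.00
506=506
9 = 9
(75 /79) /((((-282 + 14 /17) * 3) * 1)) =-0.00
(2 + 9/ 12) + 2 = 19/ 4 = 4.75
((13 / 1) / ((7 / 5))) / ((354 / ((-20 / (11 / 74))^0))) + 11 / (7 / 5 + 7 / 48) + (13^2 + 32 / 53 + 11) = 24657421 / 131334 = 187.75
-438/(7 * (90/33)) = -803/35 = -22.94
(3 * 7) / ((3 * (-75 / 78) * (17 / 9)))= -1638 / 425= -3.85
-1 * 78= -78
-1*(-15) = 15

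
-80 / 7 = -11.43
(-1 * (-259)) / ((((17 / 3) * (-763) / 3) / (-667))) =222111 / 1853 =119.87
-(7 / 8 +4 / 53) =-403 / 424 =-0.95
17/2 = 8.50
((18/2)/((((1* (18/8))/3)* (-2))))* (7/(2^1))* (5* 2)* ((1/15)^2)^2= -0.00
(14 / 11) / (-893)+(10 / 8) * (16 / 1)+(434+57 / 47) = 4471541 / 9823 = 455.21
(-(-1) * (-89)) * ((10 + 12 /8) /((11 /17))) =-34799 /22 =-1581.77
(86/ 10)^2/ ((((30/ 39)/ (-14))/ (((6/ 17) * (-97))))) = 97926738/ 2125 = 46083.17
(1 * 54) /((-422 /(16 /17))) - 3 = -11193 /3587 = -3.12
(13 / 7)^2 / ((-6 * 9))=-169 / 2646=-0.06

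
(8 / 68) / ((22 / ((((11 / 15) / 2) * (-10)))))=-1 / 51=-0.02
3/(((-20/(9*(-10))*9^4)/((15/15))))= 1/486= 0.00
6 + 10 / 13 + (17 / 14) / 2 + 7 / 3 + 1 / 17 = 181343 / 18564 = 9.77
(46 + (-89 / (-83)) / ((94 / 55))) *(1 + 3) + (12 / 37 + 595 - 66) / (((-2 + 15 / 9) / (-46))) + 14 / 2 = 10571280327 / 144337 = 73240.27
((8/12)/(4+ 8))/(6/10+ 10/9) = 5/154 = 0.03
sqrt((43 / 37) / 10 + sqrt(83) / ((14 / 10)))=sqrt(779590 + 4791500* sqrt(83)) / 2590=2.57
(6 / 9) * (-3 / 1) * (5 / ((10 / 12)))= -12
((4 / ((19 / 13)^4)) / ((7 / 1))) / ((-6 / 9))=-0.19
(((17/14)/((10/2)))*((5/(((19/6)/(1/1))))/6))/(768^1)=17/204288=0.00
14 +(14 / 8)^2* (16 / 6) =133 / 6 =22.17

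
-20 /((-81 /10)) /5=40 /81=0.49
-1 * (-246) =246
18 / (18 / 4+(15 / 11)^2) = 484 / 171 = 2.83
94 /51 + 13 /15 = 2.71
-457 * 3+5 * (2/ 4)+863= -1011/ 2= -505.50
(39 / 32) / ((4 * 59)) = 39 / 7552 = 0.01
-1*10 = -10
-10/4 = -5/2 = -2.50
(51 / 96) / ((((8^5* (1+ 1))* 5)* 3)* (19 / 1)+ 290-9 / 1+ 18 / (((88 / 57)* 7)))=1309 / 46022697128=0.00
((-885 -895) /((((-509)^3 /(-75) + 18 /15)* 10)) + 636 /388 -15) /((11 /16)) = -2734525125984 /140707764373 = -19.43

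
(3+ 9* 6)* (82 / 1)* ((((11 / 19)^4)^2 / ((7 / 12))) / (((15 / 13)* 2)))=1371039402876 / 31285510865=43.82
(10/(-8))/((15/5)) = -0.42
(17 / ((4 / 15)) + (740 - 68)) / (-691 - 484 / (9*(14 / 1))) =-185409 / 175100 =-1.06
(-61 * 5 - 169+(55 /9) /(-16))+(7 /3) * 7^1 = -65959 /144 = -458.05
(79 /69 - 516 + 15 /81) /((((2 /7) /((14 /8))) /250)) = -978805625 /1242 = -788088.26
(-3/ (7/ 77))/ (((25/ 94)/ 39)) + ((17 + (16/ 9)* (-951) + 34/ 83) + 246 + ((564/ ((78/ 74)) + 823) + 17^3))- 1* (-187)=15513314/ 80925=191.70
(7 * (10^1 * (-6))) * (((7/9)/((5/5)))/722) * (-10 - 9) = 490/57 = 8.60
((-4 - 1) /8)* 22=-55 /4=-13.75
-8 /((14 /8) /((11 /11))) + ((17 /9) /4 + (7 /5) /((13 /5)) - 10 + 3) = -34597 /3276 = -10.56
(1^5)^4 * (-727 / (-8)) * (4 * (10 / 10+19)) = 7270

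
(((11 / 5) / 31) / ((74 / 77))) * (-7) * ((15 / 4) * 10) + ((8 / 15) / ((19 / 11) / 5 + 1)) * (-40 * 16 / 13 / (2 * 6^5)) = -842891555 / 43480476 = -19.39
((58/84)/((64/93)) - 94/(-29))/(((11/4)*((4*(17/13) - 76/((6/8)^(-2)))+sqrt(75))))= -2797412085/64374728264 - 93199275*sqrt(3)/16093682066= -0.05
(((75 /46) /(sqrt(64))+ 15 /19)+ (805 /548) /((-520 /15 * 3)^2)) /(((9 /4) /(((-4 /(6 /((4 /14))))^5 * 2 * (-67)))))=5516754582880 /371901296051649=0.01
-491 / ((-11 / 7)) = 3437 / 11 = 312.45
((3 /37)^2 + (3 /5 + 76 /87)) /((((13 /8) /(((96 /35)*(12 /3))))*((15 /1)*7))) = 902598656 /9483576375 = 0.10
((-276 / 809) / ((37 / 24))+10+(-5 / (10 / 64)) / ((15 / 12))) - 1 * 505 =-520.82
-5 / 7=-0.71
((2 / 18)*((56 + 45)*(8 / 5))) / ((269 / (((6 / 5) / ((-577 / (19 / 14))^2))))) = 145844 / 329125286175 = 0.00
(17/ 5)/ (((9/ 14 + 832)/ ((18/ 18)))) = 0.00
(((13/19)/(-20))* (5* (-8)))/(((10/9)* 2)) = 0.62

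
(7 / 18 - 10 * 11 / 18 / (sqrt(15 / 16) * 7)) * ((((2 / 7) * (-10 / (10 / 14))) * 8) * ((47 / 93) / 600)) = -658 / 62775 + 8272 * sqrt(15) / 1318275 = 0.01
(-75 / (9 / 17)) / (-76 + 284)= -425 / 624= -0.68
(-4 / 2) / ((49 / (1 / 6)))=-1 / 147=-0.01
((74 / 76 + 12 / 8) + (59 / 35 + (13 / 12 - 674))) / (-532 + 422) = 485153 / 79800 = 6.08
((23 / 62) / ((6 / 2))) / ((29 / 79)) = 1817 / 5394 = 0.34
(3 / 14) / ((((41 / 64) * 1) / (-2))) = -192 / 287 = -0.67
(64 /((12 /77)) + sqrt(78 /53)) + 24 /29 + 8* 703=sqrt(4134) /53 + 525088 /87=6036.71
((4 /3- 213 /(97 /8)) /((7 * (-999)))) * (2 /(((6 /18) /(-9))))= -9448 /75369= -0.13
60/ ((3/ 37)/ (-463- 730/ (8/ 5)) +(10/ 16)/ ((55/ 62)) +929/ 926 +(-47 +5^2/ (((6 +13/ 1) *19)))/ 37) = 60032644338480/ 439537409447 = 136.58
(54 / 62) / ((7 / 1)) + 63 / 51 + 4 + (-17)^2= 294.36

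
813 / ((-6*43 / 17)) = -4607 / 86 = -53.57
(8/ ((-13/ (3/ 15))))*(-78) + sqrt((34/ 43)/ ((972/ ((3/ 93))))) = sqrt(135966)/ 71982 + 48/ 5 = 9.61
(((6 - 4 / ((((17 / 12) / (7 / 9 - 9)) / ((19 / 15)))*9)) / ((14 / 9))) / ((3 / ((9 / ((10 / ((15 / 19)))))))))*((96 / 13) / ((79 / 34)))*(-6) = -18376128 / 682955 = -26.91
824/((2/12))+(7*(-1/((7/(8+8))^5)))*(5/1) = 6627664/2401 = 2760.38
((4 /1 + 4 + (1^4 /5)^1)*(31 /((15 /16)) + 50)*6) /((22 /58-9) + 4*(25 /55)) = -2328062 /3875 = -600.79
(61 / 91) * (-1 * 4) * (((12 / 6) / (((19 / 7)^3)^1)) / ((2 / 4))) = -47824 / 89167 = -0.54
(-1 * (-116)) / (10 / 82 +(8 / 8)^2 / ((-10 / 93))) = -47560 / 3763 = -12.64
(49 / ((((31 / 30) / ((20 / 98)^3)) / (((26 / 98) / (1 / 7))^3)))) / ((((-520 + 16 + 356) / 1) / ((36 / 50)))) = -11863800 / 944603821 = -0.01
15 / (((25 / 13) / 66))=2574 / 5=514.80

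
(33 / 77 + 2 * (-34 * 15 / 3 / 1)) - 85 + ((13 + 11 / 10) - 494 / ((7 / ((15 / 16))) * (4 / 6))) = -40777 / 80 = -509.71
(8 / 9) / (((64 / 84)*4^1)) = 7 / 24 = 0.29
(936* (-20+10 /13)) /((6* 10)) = -300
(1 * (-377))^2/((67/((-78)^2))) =12906161.73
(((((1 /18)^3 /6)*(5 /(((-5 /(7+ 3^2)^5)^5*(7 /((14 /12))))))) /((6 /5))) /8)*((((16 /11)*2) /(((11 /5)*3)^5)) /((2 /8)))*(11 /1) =-7922816251426433759354395033600 /770301940419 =-10285338561028259778.61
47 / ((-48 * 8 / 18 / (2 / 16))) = -0.28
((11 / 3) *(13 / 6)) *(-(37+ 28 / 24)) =-32747 / 108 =-303.21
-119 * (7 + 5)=-1428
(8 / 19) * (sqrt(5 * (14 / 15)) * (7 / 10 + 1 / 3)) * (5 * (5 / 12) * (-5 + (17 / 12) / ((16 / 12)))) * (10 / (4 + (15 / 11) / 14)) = -18.82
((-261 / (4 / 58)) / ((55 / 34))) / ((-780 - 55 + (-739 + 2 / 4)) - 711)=85782 / 83765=1.02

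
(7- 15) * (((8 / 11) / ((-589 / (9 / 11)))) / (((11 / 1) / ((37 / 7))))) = 21312 / 5487713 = 0.00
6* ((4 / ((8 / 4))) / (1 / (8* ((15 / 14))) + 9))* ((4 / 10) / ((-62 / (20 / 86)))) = -1440 / 729151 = -0.00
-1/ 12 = -0.08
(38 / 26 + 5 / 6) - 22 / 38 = 2543 / 1482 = 1.72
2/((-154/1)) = -1/77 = -0.01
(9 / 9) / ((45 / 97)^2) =9409 / 2025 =4.65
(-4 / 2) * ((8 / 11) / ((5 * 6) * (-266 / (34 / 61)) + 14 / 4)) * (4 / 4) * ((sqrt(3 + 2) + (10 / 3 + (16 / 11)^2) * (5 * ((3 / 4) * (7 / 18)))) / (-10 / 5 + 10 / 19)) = -3194470 / 5829712119 - 2584 * sqrt(5) / 37472897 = -0.00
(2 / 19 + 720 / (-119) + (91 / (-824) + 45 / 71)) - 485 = -64871790049 / 132277544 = -490.42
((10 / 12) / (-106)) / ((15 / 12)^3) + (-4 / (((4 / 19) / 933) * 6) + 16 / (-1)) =-23615507 / 7950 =-2970.50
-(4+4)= -8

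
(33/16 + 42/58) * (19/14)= 24567/6496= 3.78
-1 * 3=-3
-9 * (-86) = 774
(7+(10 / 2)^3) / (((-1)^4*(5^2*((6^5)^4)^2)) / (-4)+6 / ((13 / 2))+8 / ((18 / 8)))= -3861 / 2443745095382370134276789030092669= -0.00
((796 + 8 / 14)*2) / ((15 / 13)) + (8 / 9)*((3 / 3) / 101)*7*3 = 4881512 / 3535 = 1380.91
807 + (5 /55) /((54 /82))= 239720 /297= 807.14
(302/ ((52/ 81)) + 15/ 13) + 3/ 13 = 12267/ 26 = 471.81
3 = 3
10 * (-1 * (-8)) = 80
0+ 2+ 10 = 12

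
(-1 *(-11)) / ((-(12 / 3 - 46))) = 11 / 42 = 0.26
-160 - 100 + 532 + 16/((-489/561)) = 41344/163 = 253.64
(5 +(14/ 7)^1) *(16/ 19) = 112/ 19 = 5.89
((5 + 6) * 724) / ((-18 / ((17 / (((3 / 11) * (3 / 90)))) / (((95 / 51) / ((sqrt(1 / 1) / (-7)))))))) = 63452.52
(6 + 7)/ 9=13/ 9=1.44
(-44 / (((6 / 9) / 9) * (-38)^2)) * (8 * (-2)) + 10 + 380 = 143166 / 361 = 396.58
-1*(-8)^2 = -64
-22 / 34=-11 / 17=-0.65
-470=-470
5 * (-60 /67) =-300 /67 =-4.48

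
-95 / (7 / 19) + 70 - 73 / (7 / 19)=-386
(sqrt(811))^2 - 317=494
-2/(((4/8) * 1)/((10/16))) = -2.50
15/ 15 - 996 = -995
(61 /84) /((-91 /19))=-1159 /7644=-0.15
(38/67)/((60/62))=589/1005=0.59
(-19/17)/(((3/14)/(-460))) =2399.22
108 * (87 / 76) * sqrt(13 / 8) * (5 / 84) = 3915 * sqrt(26) / 2128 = 9.38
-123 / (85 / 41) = -5043 / 85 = -59.33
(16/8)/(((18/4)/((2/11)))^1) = 8/99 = 0.08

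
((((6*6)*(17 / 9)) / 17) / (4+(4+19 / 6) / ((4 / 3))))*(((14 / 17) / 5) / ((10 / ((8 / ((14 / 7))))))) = 896 / 31875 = 0.03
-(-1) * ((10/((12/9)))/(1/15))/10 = 45/4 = 11.25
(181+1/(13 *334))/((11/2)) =785903/23881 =32.91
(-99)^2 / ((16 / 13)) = 127413 / 16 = 7963.31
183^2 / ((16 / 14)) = 29302.88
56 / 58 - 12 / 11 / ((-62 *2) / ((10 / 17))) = 0.97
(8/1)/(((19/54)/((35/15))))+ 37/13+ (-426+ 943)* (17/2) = 2198497/494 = 4450.40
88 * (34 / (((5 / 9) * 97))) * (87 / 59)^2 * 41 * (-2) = -16713078624 / 1688285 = -9899.44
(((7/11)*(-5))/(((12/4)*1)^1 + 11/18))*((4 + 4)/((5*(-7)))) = 144/715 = 0.20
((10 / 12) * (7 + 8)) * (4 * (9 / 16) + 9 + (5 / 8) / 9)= 20375 / 144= 141.49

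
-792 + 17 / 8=-6319 / 8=-789.88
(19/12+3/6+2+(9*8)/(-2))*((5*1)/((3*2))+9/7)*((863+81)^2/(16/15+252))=-4746273880/19929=-238159.16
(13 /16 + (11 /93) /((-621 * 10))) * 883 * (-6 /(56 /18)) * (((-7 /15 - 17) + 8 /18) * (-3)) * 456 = -24120749754487 /748650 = -32218993.86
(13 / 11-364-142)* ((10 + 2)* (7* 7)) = -3265164 / 11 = -296833.09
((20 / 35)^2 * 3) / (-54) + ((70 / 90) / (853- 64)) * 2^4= -824 / 347949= -0.00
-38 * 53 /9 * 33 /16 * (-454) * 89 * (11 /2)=2461674941 /24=102569789.21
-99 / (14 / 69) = -6831 / 14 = -487.93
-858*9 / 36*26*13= -72501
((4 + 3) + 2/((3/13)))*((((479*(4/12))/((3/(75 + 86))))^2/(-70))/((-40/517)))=20644916938877/97200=212396264.80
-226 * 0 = 0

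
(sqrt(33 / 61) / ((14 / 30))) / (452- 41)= 5 * sqrt(2013) / 58499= 0.00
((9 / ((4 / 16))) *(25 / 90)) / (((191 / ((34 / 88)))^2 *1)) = 1445 / 35313608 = 0.00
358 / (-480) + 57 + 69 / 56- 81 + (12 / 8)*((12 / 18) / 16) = -19699 / 840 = -23.45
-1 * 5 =-5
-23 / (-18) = 23 / 18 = 1.28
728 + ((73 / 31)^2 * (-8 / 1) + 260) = 906836 / 961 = 943.64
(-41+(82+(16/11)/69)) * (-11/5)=-6227/69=-90.25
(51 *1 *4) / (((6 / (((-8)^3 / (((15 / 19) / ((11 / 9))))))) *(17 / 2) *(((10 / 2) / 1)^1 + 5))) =-214016 / 675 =-317.06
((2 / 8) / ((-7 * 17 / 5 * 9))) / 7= -5 / 29988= -0.00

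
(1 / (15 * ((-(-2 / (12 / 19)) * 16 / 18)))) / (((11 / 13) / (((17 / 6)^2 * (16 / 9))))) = 3757 / 9405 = 0.40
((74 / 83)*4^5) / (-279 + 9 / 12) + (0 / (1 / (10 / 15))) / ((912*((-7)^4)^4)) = -303104 / 92379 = -3.28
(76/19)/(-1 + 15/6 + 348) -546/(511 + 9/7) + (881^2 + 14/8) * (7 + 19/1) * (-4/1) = -101168102923727/1253307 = -80720927.05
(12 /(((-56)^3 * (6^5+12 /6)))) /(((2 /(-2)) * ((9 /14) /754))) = 377 /36587712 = 0.00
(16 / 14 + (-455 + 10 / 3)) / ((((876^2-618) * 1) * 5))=-9461 / 80509590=-0.00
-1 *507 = -507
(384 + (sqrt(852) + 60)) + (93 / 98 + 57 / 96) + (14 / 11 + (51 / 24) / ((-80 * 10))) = 476.00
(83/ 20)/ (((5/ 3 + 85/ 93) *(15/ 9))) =7719/ 8000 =0.96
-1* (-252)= 252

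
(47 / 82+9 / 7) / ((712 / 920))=122705 / 51086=2.40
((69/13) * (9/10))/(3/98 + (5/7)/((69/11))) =2099601/63505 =33.06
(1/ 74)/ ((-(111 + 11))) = -0.00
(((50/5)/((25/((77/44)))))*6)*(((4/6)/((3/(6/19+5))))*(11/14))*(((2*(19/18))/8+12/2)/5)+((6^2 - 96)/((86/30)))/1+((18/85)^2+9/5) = -3621475933/255002040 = -14.20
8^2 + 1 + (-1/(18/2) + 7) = 647/9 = 71.89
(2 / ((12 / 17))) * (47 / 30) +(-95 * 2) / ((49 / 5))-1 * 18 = -290609 / 8820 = -32.95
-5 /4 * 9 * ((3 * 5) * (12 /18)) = -225 /2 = -112.50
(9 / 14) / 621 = 1 / 966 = 0.00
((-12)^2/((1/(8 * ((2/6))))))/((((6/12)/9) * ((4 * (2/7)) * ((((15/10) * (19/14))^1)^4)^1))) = 137682944/390963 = 352.16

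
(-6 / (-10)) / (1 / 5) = 3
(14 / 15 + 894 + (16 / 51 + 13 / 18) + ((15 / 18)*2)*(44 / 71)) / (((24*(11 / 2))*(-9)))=-97441343 / 129052440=-0.76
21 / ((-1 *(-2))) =21 / 2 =10.50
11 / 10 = 1.10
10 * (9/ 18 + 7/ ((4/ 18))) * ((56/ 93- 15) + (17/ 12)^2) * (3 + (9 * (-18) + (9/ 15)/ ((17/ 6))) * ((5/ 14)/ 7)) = 1614033340/ 77469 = 20834.57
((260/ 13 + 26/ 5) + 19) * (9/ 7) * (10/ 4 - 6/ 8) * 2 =1989/ 10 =198.90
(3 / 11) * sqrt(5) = 3 * sqrt(5) / 11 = 0.61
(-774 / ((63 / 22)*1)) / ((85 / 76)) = -241.67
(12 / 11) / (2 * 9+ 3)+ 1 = 81 / 77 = 1.05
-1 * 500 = -500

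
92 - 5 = 87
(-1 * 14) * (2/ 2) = -14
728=728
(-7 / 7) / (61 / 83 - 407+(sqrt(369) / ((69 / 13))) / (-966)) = 0.00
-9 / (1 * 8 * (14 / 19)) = -171 / 112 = -1.53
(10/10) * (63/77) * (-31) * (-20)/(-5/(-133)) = 148428/11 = 13493.45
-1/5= -0.20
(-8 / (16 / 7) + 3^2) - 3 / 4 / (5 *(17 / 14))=457 / 85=5.38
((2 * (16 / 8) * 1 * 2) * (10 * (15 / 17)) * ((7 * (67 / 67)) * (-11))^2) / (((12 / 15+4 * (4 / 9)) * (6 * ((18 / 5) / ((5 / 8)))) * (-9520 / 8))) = -529375 / 134096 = -3.95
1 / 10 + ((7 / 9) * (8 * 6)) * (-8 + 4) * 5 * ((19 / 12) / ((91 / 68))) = -1033483 / 1170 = -883.32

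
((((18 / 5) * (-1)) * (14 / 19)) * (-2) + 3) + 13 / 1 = 2024 / 95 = 21.31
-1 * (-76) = 76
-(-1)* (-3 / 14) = -3 / 14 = -0.21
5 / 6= 0.83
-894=-894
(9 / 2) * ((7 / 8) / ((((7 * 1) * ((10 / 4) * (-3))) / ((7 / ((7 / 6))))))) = -0.45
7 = 7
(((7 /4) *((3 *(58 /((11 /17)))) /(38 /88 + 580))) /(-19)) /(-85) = 406 /808735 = 0.00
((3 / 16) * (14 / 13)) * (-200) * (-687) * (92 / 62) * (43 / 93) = 237805050 / 12493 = 19035.06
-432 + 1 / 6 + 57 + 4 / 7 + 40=-14039 / 42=-334.26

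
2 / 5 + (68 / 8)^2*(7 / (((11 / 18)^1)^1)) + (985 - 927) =97459 / 110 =885.99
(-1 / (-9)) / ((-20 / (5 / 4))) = -1 / 144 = -0.01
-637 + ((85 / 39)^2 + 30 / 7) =-6685934 / 10647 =-627.96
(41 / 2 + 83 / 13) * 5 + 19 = 3989 / 26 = 153.42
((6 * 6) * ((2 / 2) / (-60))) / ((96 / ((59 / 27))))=-59 / 4320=-0.01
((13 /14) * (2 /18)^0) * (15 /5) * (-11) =-429 /14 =-30.64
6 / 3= 2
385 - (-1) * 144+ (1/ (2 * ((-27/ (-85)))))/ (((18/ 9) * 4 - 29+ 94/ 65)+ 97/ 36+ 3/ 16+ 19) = 34626517/ 65373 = 529.68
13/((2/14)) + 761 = 852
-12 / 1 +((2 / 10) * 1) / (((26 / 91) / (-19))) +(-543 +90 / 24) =-11291 / 20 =-564.55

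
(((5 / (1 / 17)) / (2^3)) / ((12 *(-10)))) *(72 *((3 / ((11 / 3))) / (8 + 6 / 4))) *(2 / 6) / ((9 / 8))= -34 / 209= -0.16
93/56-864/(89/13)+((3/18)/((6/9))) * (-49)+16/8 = -671801/4984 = -134.79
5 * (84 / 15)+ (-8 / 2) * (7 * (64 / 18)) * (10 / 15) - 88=-3412 / 27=-126.37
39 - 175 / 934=36251 / 934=38.81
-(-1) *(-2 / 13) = -2 / 13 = -0.15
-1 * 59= -59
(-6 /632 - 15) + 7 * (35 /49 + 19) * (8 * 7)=7712.99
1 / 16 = 0.06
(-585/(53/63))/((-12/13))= 753.33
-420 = -420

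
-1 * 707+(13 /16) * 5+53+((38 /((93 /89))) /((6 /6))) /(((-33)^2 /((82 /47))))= -49495000397 /76160304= -649.88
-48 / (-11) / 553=48 / 6083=0.01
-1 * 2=-2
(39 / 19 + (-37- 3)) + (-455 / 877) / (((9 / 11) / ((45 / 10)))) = -1359729 / 33326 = -40.80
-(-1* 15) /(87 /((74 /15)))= 74 /87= 0.85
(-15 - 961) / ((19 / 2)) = -1952 / 19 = -102.74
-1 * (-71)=71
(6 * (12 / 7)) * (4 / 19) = 2.17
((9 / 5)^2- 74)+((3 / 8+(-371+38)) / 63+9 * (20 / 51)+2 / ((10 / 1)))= -5162959 / 71400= -72.31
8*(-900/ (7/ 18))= -129600/ 7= -18514.29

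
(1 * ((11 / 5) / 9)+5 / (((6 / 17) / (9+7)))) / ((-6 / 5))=-10211 / 54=-189.09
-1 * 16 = -16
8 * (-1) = -8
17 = 17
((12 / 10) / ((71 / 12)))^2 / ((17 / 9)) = 46656 / 2142425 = 0.02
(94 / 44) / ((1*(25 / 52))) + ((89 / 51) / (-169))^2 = 90781089017 / 20428969275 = 4.44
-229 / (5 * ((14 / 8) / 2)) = -1832 / 35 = -52.34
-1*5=-5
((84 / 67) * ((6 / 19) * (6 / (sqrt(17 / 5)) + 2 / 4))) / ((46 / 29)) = 3654 / 29279 + 43848 * sqrt(85) / 497743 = 0.94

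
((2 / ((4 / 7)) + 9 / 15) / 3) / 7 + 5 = 1091 / 210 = 5.20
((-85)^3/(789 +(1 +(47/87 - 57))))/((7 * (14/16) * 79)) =-12571500/7265867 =-1.73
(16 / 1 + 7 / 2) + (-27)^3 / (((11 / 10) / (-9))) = 3543369 / 22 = 161062.23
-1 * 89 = -89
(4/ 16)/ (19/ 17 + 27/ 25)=0.11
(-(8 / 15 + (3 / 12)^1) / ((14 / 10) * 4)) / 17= -47 / 5712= -0.01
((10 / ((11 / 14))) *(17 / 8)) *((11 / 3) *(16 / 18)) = 2380 / 27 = 88.15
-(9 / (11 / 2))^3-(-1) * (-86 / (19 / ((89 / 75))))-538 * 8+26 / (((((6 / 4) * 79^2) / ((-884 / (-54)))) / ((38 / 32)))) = -2757342345093761 / 639206028450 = -4313.70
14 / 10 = 7 / 5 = 1.40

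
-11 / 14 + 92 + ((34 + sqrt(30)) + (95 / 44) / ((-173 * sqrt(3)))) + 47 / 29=-95 * sqrt(3) / 22836 + sqrt(30) + 51495 / 406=132.30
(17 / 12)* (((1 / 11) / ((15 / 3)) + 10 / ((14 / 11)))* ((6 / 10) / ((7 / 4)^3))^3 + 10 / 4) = 165801118952519 / 46608416085000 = 3.56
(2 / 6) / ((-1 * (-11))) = 1 / 33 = 0.03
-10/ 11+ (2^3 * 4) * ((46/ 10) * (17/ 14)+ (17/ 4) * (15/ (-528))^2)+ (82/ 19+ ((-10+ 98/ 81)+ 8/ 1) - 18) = 34093998353/ 208565280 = 163.47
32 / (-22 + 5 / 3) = -1.57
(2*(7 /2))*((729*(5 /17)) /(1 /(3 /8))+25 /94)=3609515 /6392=564.69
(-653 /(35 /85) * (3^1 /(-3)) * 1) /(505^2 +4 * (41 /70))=55505 /8925957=0.01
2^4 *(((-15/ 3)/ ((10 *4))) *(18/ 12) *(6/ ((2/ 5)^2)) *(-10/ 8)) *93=104625/ 8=13078.12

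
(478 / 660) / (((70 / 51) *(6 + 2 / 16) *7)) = 0.01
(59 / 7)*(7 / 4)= 59 / 4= 14.75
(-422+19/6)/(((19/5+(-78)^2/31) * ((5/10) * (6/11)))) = -7.68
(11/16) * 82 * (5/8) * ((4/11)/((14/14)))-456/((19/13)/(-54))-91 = 268317/16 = 16769.81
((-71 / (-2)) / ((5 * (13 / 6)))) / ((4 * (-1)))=-213 / 260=-0.82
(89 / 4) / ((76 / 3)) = 267 / 304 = 0.88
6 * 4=24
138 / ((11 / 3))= 414 / 11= 37.64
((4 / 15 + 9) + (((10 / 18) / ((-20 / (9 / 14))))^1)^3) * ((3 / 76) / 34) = 24410609 / 2268958720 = 0.01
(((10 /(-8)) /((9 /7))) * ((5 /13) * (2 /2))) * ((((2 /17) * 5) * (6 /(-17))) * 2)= 1750 /11271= 0.16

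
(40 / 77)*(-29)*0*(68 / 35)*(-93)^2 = 0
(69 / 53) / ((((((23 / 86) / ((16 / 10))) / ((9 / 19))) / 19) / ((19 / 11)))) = 121.08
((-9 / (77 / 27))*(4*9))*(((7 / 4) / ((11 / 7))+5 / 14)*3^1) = -2972133 / 5929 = -501.29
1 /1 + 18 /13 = 31 /13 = 2.38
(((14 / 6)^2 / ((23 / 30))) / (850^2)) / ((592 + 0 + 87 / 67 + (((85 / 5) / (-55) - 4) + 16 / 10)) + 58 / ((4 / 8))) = 0.00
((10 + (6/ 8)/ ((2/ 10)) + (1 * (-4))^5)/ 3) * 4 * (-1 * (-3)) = -4041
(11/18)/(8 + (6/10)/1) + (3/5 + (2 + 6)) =33557/3870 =8.67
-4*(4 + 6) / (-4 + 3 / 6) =80 / 7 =11.43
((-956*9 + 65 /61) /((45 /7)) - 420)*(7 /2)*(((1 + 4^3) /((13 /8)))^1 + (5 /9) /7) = -2437308265 /9882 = -246641.19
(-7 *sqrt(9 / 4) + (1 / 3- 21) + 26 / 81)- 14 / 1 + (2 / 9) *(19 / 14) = -50513 / 1134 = -44.54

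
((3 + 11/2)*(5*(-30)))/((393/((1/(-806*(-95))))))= -85/2006134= -0.00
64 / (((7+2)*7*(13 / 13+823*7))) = 32 / 181503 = 0.00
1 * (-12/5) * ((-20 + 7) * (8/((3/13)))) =5408/5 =1081.60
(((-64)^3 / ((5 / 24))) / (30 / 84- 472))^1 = 29360128 / 11005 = 2667.89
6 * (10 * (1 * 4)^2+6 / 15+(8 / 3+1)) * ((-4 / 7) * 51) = -1004088 / 35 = -28688.23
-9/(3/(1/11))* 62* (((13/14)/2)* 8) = -4836/77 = -62.81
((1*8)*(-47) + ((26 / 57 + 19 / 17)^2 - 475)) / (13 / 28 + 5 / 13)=-999.55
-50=-50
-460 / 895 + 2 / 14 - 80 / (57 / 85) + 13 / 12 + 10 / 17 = -573071353 / 4856628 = -118.00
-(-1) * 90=90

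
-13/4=-3.25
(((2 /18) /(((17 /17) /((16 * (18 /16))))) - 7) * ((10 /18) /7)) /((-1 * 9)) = 25 /567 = 0.04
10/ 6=5/ 3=1.67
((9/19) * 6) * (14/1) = 756/19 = 39.79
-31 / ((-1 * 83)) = 0.37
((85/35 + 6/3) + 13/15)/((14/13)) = 3614/735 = 4.92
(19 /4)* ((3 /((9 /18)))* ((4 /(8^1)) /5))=57 /20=2.85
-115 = -115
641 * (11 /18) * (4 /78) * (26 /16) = 7051 /216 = 32.64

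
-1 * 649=-649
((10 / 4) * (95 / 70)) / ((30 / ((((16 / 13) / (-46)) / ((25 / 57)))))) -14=-732911 / 52325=-14.01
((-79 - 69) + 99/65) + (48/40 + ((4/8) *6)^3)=-7688/65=-118.28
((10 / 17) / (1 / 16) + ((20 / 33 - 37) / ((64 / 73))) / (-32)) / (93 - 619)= -0.02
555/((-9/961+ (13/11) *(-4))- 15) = -28.12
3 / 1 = 3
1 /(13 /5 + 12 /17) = 85 /281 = 0.30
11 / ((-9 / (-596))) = 6556 / 9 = 728.44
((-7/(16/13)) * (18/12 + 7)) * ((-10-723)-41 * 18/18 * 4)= 1387659/32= 43364.34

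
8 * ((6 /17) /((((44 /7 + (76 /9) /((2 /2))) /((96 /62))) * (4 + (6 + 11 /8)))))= 5184 /198679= 0.03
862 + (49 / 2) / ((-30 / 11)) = 51181 / 60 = 853.02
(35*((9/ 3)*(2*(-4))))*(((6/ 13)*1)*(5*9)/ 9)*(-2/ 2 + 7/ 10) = 581.54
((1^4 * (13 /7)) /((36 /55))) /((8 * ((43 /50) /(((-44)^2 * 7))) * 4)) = 2162875 /1548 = 1397.21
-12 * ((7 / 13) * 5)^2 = -14700 / 169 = -86.98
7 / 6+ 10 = 67 / 6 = 11.17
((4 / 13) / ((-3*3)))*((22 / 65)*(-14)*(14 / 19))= 17248 / 144495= 0.12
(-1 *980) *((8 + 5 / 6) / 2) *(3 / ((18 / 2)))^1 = -12985 / 9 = -1442.78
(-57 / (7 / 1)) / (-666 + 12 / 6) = 57 / 4648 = 0.01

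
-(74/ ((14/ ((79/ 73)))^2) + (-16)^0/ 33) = -8142503/ 17233986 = -0.47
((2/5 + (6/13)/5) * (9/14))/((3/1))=48/455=0.11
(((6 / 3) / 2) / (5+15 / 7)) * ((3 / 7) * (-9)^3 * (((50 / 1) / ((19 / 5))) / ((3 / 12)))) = -43740 / 19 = -2302.11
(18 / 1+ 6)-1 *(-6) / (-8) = 93 / 4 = 23.25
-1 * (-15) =15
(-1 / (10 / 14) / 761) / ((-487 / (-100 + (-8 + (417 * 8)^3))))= 259881978636 / 1853035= 140246.66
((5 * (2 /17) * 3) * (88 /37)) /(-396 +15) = -880 /79883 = -0.01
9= 9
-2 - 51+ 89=36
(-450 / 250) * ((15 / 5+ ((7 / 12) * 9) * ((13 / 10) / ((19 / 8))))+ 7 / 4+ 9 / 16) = -111987 / 7600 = -14.74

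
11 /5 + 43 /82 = 1117 /410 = 2.72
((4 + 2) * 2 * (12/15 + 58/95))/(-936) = -67/3705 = -0.02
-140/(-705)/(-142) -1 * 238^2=-567063098/10011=-56644.00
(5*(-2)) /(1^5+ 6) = -10 /7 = -1.43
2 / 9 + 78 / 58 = 409 / 261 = 1.57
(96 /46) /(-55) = -0.04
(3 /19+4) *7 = 553 /19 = 29.11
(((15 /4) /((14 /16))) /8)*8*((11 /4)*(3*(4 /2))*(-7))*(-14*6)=41580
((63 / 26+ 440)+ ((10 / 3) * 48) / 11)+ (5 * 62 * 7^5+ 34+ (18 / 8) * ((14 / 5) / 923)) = 264519204414 / 50765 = 5210660.98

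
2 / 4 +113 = 227 / 2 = 113.50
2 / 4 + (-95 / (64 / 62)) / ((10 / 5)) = -2913 / 64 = -45.52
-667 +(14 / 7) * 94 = -479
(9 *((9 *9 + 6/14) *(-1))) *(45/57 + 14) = -10838.57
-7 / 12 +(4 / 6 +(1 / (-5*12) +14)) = 211 / 15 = 14.07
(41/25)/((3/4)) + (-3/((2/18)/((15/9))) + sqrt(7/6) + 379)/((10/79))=79 *sqrt(42)/60 + 198059/75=2649.32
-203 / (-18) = 203 / 18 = 11.28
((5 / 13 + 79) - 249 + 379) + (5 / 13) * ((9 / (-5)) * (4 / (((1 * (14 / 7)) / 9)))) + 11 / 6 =15503 / 78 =198.76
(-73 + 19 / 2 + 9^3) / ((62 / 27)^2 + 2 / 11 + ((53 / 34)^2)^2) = 7131550164552 / 121727776451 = 58.59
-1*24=-24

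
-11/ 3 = -3.67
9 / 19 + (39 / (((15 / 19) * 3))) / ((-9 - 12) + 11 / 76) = -142693 / 451725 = -0.32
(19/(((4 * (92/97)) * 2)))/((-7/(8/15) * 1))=-1843/9660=-0.19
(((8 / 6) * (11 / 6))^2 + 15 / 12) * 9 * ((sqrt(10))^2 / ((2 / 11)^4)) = 171372905 / 288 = 595044.81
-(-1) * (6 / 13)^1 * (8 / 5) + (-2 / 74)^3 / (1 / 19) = 2430109 / 3292445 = 0.74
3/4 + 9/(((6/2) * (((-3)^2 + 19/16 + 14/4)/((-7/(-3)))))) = 1105/876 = 1.26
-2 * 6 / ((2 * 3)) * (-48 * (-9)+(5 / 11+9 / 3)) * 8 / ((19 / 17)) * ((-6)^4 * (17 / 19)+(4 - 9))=-28581278560 / 3971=-7197501.53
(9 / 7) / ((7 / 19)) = 171 / 49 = 3.49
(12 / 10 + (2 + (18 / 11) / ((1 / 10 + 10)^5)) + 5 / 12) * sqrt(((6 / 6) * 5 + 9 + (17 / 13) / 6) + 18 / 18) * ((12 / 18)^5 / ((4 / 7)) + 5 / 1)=31886489445672377 * sqrt(92586) / 131477573631329640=73.80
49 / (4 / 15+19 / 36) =8820 / 143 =61.68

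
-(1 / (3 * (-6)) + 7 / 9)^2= -0.52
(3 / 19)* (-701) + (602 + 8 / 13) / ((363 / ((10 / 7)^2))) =-471394193 / 4393389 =-107.30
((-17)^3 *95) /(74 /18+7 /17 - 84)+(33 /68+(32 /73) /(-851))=793917519955 /135179648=5873.06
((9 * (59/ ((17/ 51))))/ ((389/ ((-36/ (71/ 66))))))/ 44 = -3.11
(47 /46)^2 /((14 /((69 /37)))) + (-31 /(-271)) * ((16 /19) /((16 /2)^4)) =1092102203 /7852183808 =0.14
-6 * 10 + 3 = -57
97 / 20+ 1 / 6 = 301 / 60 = 5.02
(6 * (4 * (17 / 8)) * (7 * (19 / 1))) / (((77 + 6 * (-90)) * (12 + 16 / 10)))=-1995 / 1852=-1.08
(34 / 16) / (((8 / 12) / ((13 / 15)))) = 221 / 80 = 2.76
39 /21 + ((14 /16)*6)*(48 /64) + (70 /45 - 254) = -248623 /1008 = -246.65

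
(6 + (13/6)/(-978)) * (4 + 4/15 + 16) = 534964/4401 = 121.56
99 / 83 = 1.19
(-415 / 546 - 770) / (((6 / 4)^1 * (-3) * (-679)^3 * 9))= -420835 / 6922404750807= -0.00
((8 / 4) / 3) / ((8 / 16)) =4 / 3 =1.33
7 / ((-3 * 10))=-7 / 30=-0.23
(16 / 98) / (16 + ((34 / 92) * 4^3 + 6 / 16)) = 1472 / 360885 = 0.00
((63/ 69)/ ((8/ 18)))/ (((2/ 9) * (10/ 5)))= 1701/ 368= 4.62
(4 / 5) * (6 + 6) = 9.60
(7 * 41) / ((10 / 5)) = 287 / 2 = 143.50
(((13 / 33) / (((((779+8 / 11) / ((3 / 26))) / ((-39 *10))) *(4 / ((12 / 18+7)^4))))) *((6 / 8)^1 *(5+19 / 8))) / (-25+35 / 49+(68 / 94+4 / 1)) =5.55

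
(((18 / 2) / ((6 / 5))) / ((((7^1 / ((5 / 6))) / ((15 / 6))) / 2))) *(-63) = -1125 / 4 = -281.25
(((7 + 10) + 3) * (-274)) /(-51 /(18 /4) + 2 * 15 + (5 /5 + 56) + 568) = -16440 /1931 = -8.51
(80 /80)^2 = 1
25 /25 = 1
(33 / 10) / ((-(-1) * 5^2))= 33 / 250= 0.13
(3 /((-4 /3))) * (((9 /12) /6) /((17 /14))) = -63 /272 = -0.23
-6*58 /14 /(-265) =174 /1855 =0.09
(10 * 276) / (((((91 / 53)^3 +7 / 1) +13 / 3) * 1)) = 1232701560 / 7322531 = 168.34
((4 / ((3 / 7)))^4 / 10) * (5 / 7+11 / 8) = 71344 / 45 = 1585.42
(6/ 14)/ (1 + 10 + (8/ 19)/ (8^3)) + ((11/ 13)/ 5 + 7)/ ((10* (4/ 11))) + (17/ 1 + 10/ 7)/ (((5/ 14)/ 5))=260.01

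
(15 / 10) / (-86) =-3 / 172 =-0.02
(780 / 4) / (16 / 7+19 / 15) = 20475 / 373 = 54.89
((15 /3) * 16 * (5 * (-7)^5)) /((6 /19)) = -63866600 /3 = -21288866.67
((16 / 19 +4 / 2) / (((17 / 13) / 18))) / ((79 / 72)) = 909792 / 25517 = 35.65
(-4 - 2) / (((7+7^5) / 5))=-15 / 8407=-0.00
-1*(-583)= 583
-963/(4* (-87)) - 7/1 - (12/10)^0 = -607/116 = -5.23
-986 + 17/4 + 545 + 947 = 2041/4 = 510.25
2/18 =0.11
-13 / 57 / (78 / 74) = -37 / 171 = -0.22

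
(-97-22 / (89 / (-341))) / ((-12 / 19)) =7163 / 356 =20.12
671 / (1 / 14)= 9394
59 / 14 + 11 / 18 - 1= 241 / 63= 3.83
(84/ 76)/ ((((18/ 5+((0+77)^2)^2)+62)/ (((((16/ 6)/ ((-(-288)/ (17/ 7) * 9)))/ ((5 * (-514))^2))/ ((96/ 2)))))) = 1/ 4035718679390357760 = 0.00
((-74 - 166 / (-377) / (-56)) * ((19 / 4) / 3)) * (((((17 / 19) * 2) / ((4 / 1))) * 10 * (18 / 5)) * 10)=-199212885 / 10556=-18872.01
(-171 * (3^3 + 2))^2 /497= 24591681 /497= 49480.24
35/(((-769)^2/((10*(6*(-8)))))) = -16800/591361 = -0.03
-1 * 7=-7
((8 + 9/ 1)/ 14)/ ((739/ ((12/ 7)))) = 102/ 36211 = 0.00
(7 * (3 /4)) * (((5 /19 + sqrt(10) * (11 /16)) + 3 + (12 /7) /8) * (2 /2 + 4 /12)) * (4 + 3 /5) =1771 * sqrt(10) /80 + 4255 /38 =181.98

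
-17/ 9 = -1.89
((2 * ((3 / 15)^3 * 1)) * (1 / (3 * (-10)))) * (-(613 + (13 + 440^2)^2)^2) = 1405199774807335561924 / 1875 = 749439879897245633.03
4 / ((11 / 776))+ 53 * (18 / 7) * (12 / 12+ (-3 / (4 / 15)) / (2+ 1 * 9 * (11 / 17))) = 4557097 / 20482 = 222.49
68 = 68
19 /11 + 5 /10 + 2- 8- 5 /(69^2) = -395273 /104742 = -3.77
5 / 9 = 0.56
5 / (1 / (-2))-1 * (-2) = -8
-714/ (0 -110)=357/ 55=6.49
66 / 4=33 / 2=16.50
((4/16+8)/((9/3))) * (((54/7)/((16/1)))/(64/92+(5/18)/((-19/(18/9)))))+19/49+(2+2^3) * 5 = 215256675/4109728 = 52.38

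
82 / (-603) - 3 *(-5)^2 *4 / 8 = -45389 / 1206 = -37.64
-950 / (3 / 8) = -7600 / 3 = -2533.33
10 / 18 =5 / 9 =0.56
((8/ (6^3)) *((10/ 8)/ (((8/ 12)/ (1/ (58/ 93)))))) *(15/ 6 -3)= -155/ 2784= -0.06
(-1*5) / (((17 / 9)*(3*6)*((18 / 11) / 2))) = -55 / 306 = -0.18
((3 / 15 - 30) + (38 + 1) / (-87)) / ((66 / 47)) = -34357 / 1595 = -21.54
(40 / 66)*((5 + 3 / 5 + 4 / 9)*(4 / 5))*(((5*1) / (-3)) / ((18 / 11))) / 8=-272 / 729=-0.37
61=61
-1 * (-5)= 5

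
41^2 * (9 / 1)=15129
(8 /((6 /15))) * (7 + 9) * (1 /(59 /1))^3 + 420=86259500 /205379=420.00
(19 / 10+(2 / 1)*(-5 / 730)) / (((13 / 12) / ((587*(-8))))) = -38798352 / 4745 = -8176.68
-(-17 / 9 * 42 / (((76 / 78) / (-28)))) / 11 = -43316 / 209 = -207.25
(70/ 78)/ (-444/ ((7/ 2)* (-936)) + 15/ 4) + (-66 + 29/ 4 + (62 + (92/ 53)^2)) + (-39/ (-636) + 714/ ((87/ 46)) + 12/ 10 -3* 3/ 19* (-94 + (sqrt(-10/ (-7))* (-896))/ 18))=64* sqrt(70)/ 19 + 28225509441379/ 65671414370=457.98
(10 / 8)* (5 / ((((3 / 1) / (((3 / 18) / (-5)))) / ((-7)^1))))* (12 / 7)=5 / 6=0.83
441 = 441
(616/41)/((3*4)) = 154/123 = 1.25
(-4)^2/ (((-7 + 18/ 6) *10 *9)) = -2/ 45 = -0.04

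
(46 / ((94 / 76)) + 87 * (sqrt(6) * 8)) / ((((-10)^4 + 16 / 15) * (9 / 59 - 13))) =-76995 * sqrt(6) / 14214016 - 386745 / 1336117504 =-0.01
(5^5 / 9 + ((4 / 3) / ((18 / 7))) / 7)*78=243802 / 9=27089.11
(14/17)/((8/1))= 7/68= 0.10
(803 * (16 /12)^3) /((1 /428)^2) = 348673782.52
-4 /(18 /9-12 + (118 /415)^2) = 344450 /854163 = 0.40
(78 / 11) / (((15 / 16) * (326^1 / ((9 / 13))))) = 0.02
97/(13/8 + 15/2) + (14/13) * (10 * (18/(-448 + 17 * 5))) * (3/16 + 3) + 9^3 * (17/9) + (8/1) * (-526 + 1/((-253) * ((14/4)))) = -104346272185/36974938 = -2822.08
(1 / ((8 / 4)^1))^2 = 1 / 4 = 0.25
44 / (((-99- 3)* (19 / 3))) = -22 / 323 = -0.07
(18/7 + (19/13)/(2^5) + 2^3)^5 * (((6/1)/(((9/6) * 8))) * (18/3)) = 84743809798407092143071/209390441785720832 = 404716.71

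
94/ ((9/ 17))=1598/ 9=177.56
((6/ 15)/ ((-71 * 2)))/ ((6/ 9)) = -3/ 710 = -0.00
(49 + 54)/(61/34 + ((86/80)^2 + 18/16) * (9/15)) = 32.57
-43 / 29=-1.48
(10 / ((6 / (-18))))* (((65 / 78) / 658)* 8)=-100 / 329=-0.30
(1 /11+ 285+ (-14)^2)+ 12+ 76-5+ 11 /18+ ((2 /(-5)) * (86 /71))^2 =14096838907 /24952950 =564.94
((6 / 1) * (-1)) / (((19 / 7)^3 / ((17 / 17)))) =-2058 / 6859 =-0.30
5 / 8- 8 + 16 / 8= -43 / 8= -5.38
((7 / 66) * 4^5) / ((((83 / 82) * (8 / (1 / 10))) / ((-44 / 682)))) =-36736 / 424545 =-0.09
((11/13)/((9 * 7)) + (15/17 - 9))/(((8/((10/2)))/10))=-2820875/55692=-50.65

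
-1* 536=-536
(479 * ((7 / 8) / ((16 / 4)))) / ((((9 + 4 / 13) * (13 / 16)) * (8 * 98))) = 479 / 27104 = 0.02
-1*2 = -2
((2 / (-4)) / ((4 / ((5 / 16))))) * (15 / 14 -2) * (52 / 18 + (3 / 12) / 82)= 0.10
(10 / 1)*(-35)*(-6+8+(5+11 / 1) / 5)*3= -5460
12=12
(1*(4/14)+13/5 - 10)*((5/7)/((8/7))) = -249/56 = -4.45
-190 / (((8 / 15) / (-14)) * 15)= 665 / 2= 332.50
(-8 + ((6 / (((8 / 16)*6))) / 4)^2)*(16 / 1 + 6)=-341 / 2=-170.50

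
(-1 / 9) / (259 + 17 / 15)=-5 / 11706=-0.00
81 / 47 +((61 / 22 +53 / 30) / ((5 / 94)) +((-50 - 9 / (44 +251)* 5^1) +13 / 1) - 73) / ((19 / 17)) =-890058254 / 43466775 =-20.48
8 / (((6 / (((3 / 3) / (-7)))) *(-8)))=1 / 42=0.02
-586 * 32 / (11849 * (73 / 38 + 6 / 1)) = -712576 / 3566549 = -0.20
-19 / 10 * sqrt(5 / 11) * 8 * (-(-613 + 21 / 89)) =-4144736 * sqrt(55) / 4895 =-6279.51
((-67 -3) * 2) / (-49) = 20 / 7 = 2.86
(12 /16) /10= 3 /40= 0.08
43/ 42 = 1.02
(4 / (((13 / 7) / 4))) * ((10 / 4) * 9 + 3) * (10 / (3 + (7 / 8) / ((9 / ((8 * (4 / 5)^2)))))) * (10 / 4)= 16065000 / 10231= 1570.23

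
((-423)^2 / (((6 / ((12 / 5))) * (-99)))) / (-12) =6627 / 110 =60.25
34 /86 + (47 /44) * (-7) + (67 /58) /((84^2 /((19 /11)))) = -1370823749 /193574304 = -7.08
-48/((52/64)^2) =-12288/169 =-72.71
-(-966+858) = 108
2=2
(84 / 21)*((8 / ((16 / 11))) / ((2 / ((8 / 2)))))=44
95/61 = 1.56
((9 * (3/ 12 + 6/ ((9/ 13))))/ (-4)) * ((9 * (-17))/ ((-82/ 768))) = -1178712/ 41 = -28749.07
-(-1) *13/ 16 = 13/ 16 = 0.81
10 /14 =5 /7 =0.71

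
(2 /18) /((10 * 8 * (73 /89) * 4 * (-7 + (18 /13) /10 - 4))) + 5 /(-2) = -74215877 /29685888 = -2.50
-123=-123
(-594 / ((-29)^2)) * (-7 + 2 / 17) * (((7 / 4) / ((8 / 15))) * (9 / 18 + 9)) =69324255 / 457504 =151.53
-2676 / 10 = -267.60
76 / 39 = 1.95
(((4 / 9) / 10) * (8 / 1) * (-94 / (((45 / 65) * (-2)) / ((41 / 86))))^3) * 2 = 24109.59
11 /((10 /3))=33 /10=3.30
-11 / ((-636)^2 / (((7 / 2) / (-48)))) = 77 / 38831616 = 0.00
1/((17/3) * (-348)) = -1/1972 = -0.00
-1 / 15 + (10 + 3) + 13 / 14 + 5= 3961 / 210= 18.86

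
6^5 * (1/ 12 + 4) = 31752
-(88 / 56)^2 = -121 / 49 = -2.47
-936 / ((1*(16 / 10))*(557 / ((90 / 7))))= -52650 / 3899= -13.50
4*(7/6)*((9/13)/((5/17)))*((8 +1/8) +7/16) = 94.06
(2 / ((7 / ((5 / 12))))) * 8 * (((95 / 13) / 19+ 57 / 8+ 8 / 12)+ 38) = 72035 / 1638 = 43.98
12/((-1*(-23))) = 12/23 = 0.52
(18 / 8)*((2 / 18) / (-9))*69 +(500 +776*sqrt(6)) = 5977 / 12 +776*sqrt(6) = 2398.89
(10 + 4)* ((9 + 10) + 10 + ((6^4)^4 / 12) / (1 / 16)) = 52660718272918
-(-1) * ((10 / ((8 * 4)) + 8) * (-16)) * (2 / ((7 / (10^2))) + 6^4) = -176168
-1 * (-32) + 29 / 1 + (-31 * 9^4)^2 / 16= 2585493741.06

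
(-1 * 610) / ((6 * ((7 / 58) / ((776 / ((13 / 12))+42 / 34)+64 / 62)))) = -87087144710 / 143871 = -605314.10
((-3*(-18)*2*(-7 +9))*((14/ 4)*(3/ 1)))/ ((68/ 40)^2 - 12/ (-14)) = 1587600/ 2623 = 605.26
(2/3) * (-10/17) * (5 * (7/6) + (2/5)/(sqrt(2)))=-350/153 - 4 * sqrt(2)/51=-2.40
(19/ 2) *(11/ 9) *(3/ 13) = 209/ 78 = 2.68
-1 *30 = -30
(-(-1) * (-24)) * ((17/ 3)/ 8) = -17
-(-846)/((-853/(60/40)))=-1269/853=-1.49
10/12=5/6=0.83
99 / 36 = 11 / 4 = 2.75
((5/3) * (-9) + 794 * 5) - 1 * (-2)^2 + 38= 3989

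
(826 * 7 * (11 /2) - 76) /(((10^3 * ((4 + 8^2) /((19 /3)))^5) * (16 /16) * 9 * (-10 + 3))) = -116376653 /32975213322240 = -0.00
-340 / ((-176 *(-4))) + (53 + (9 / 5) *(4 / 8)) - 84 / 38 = 856173 / 16720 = 51.21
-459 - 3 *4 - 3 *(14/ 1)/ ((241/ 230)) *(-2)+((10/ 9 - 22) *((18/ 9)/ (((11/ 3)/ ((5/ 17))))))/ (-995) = -10515298433/ 26904999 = -390.83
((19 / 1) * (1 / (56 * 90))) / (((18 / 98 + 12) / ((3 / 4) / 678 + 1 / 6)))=12103 / 233145216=0.00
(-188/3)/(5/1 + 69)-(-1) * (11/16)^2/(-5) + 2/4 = -62711/142080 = -0.44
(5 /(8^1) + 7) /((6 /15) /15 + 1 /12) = 1525 /22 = 69.32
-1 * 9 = -9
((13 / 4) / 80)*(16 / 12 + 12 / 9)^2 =13 / 45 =0.29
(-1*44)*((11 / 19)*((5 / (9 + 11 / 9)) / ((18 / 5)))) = -3025 / 874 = -3.46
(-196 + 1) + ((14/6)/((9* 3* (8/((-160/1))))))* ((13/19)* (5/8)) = -602485/3078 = -195.74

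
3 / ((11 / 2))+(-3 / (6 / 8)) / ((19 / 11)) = -370 / 209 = -1.77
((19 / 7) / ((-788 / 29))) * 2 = -551 / 2758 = -0.20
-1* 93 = -93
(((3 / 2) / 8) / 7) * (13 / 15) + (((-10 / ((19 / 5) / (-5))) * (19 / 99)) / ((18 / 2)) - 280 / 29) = -135312893 / 14469840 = -9.35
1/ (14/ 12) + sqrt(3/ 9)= 1.43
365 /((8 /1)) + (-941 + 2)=-7147 /8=-893.38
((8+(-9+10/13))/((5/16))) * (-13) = 48/5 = 9.60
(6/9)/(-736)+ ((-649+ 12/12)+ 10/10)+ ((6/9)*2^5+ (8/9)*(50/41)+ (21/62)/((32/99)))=-10499223451/16838208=-623.54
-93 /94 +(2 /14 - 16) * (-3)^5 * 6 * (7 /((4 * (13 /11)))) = 20916957 /611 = 34233.97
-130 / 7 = -18.57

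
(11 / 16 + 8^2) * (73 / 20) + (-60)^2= 245511 / 64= 3836.11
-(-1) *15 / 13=15 / 13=1.15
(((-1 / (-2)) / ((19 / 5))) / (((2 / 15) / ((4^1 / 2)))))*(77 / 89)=5775 / 3382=1.71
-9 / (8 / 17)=-153 / 8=-19.12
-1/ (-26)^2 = -1/ 676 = -0.00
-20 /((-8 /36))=90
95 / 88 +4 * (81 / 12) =2471 / 88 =28.08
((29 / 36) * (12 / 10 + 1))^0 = 1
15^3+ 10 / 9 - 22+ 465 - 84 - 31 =33337 / 9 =3704.11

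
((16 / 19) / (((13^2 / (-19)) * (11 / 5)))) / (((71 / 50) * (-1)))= 0.03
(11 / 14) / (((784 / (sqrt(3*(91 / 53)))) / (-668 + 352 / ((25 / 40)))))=-1441*sqrt(14469) / 727160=-0.24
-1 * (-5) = 5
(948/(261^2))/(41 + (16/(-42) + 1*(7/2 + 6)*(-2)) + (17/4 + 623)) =8848/412548345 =0.00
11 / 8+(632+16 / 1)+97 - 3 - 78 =5323 / 8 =665.38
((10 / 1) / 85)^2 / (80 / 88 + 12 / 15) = 0.01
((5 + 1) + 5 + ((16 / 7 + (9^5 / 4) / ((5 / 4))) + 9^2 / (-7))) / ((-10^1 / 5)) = -413403 / 70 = -5905.76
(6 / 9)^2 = 4 / 9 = 0.44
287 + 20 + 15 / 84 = 8601 / 28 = 307.18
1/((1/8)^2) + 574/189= 1810/27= 67.04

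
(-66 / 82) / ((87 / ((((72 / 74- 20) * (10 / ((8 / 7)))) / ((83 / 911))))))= 61729360 / 3651419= 16.91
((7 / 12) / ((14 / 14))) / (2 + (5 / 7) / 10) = 49 / 174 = 0.28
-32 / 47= -0.68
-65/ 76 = -0.86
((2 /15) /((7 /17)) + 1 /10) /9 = 89 /1890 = 0.05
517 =517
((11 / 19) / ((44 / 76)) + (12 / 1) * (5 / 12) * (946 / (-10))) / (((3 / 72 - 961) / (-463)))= -5244864 / 23063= -227.41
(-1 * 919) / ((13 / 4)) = -3676 / 13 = -282.77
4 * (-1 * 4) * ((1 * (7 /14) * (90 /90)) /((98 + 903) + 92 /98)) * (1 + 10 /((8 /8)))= -4312 /49095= -0.09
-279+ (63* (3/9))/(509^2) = -72283578/259081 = -279.00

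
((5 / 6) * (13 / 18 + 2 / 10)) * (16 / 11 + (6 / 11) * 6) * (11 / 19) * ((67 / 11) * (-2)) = -144586 / 5643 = -25.62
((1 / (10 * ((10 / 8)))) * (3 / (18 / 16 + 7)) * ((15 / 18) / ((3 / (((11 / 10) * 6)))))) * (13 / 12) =22 / 375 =0.06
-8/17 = -0.47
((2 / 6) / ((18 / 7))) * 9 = 7 / 6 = 1.17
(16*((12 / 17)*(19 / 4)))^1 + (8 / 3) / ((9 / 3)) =8344 / 153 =54.54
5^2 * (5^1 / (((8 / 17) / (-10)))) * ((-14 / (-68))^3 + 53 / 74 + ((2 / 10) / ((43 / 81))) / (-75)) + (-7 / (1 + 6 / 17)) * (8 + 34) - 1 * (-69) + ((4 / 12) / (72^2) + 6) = -337915057945537 / 164468263104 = -2054.59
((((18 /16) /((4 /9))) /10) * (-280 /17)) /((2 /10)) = -2835 /136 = -20.85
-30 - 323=-353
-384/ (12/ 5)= -160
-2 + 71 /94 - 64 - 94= -14969 /94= -159.24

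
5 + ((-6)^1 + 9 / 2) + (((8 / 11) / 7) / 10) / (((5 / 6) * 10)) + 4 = 144399 / 19250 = 7.50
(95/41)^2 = 9025/1681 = 5.37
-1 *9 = -9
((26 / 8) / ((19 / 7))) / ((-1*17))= -91 / 1292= -0.07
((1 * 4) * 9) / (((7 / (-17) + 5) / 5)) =510 / 13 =39.23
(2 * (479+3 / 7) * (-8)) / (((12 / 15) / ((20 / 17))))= -1342400 / 119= -11280.67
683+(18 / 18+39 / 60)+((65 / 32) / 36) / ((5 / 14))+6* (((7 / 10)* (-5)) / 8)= 1964687 / 2880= 682.18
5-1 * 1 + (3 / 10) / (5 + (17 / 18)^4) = 12325484 / 3042005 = 4.05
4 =4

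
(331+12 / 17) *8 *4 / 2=90224 / 17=5307.29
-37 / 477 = -0.08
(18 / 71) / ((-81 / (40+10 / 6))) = -250 / 1917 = -0.13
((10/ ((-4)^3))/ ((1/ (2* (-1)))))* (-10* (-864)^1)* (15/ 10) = 4050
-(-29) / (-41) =-29 / 41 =-0.71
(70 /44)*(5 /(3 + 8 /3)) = 525 /374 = 1.40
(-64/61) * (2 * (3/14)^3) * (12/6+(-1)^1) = -432/20923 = -0.02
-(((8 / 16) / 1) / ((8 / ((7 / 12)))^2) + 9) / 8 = -165937 / 147456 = -1.13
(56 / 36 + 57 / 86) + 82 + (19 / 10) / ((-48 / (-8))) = 654301 / 7740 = 84.54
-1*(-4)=4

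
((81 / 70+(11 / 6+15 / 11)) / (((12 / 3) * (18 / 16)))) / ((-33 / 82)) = -824756 / 343035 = -2.40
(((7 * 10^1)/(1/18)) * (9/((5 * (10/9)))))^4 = 10849813073454096/625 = 17359700917526.55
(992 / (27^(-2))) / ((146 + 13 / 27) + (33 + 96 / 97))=946988496 / 236327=4007.11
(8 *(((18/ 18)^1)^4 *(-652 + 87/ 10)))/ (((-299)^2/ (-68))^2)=-118984768/ 39962694005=-0.00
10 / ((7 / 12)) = 120 / 7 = 17.14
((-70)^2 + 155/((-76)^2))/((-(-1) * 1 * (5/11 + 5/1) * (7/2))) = 20755207/80864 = 256.67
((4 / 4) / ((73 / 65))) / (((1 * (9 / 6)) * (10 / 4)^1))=52 / 219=0.24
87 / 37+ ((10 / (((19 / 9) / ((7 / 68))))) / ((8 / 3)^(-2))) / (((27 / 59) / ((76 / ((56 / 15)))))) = 156.60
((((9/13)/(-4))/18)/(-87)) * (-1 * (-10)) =5/4524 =0.00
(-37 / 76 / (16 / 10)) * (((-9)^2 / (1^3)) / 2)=-14985 / 1216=-12.32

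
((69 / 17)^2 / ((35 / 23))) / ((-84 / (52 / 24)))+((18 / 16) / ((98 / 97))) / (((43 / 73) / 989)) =1869.32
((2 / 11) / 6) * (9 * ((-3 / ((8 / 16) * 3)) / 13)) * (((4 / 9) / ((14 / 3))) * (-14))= 8 / 143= 0.06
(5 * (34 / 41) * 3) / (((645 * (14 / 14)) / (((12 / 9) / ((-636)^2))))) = 17 / 267422418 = 0.00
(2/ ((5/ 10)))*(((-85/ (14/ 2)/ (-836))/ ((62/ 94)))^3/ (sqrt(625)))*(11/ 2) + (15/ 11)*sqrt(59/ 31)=2550411995/ 271378447133024 + 15*sqrt(1829)/ 341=1.88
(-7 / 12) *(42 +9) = -119 / 4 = -29.75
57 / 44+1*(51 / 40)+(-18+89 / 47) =-279923 / 20680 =-13.54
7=7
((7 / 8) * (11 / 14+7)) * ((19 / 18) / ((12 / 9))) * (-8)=-2071 / 48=-43.15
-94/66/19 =-0.07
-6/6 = -1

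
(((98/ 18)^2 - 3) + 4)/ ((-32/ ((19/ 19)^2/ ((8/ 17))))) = -21097/ 10368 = -2.03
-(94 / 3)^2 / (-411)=8836 / 3699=2.39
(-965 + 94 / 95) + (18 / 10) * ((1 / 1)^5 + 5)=-18111 / 19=-953.21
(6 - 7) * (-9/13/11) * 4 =36/143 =0.25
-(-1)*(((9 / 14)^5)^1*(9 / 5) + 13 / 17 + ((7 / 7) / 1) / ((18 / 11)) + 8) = 3938853113 / 411435360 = 9.57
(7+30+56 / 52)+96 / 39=527 / 13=40.54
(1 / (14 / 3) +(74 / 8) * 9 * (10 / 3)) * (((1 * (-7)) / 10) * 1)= -972 / 5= -194.40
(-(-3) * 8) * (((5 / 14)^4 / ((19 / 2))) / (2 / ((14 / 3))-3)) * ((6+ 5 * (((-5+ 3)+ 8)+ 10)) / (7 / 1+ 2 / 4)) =-10750 / 58653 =-0.18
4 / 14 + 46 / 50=211 / 175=1.21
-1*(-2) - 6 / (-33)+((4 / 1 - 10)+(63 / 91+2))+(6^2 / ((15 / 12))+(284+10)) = 321.67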